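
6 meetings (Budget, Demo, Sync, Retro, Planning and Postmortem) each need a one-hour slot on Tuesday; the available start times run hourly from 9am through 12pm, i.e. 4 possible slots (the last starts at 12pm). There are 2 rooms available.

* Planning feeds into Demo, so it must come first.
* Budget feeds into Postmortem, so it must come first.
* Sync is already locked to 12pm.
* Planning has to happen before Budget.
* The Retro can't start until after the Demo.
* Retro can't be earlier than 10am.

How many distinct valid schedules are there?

Splitting on Budget: it can be 10am (4), 11am (1). Listing each branch's schedules as (Demo, Sync, Retro, Planning, Postmortem):
Budget=10am: (10am,12pm,11am,9am,11am) (10am,12pm,11am,9am,12pm) (10am,12pm,12pm,9am,11am) (11am,12pm,12pm,9am,11am) — 4.
Budget=11am: (10am,12pm,11am,9am,12pm) — 1.
Summing: 4 + 1 = 5.

5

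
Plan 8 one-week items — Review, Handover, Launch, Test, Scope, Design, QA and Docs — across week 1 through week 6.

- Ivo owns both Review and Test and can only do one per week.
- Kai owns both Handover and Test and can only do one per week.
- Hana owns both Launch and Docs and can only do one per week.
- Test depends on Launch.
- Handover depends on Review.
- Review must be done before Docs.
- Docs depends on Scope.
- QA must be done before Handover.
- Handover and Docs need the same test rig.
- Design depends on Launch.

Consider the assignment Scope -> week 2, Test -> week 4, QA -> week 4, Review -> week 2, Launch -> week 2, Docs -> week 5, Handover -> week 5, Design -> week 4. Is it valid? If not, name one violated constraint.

Ivo owns both Review and Test and can only do one per week — holds.
QA must be done before Handover — holds.
Handover and Docs need the same test rig — violated.
Docs depends on Scope — holds.
Design depends on Launch — holds.
Review must be done before Docs — holds.
Kai owns both Handover and Test and can only do one per week — holds.
Test depends on Launch — holds.
Hana owns both Launch and Docs and can only do one per week — holds.
Handover depends on Review — holds.

No — it violates: Handover and Docs need the same test rig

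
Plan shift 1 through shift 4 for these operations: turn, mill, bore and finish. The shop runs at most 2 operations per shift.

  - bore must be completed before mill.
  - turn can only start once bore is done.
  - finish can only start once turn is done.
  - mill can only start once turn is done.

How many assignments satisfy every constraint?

6

Splitting on turn: it can be shift 2 (4), shift 3 (2). Listing each branch's schedules as (mill, bore, finish) by shift number:
turn=shift 2: (3,1,3) (3,1,4) (4,1,3) (4,1,4) — 4.
turn=shift 3: (4,1,4) (4,2,4) — 2.
Summing: 4 + 2 = 6.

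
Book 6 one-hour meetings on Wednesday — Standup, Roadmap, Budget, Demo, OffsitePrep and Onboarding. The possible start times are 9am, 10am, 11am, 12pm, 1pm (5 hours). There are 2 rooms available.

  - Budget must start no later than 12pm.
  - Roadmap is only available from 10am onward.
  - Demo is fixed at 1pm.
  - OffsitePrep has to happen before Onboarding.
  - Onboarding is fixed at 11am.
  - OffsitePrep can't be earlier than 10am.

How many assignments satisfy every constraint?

53

Splitting on Standup: it can be 9am (14), 10am (8), 11am (8), 12pm (13), 1pm (10). Listing each branch's schedules as (Roadmap, Budget, Demo, OffsitePrep, Onboarding):
Standup=9am: (10am,9am,1pm,10am,11am) (10am,11am,1pm,10am,11am) (10am,12pm,1pm,10am,11am) (11am,9am,1pm,10am,11am) (11am,10am,1pm,10am,11am) (11am,12pm,1pm,10am,11am) (12pm,9am,1pm,10am,11am) (12pm,10am,1pm,10am,11am) (12pm,11am,1pm,10am,11am) (12pm,12pm,1pm,10am,11am) (1pm,9am,1pm,10am,11am) (1pm,10am,1pm,10am,11am) (1pm,11am,1pm,10am,11am) (1pm,12pm,1pm,10am,11am) — 14.
Standup=10am: (11am,9am,1pm,10am,11am) (11am,12pm,1pm,10am,11am) (12pm,9am,1pm,10am,11am) (12pm,11am,1pm,10am,11am) (12pm,12pm,1pm,10am,11am) (1pm,9am,1pm,10am,11am) (1pm,11am,1pm,10am,11am) (1pm,12pm,1pm,10am,11am) — 8.
Standup=11am: (10am,9am,1pm,10am,11am) (10am,12pm,1pm,10am,11am) (12pm,9am,1pm,10am,11am) (12pm,10am,1pm,10am,11am) (12pm,12pm,1pm,10am,11am) (1pm,9am,1pm,10am,11am) (1pm,10am,1pm,10am,11am) (1pm,12pm,1pm,10am,11am) — 8.
Standup=12pm: (10am,9am,1pm,10am,11am) (10am,11am,1pm,10am,11am) (10am,12pm,1pm,10am,11am) (11am,9am,1pm,10am,11am) (11am,10am,1pm,10am,11am) (11am,12pm,1pm,10am,11am) (12pm,9am,1pm,10am,11am) (12pm,10am,1pm,10am,11am) (12pm,11am,1pm,10am,11am) (1pm,9am,1pm,10am,11am) (1pm,10am,1pm,10am,11am) (1pm,11am,1pm,10am,11am) (1pm,12pm,1pm,10am,11am) — 13.
Standup=1pm: (10am,9am,1pm,10am,11am) (10am,11am,1pm,10am,11am) (10am,12pm,1pm,10am,11am) (11am,9am,1pm,10am,11am) (11am,10am,1pm,10am,11am) (11am,12pm,1pm,10am,11am) (12pm,9am,1pm,10am,11am) (12pm,10am,1pm,10am,11am) (12pm,11am,1pm,10am,11am) (12pm,12pm,1pm,10am,11am) — 10.
Summing: 14 + 8 + 8 + 13 + 10 = 53.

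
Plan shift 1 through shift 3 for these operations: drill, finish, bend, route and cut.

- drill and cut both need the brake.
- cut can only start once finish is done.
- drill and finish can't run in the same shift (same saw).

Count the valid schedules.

Splitting on drill: it can be shift 1 (9), shift 2 (9), shift 3 (9). Listing each branch's schedules as (finish, bend, route, cut) by shift number:
drill=shift 1: (2,1,1,3) (2,1,2,3) (2,1,3,3) (2,2,1,3) (2,2,2,3) (2,2,3,3) (2,3,1,3) (2,3,2,3) (2,3,3,3) — 9.
drill=shift 2: (1,1,1,3) (1,1,2,3) (1,1,3,3) (1,2,1,3) (1,2,2,3) (1,2,3,3) (1,3,1,3) (1,3,2,3) (1,3,3,3) — 9.
drill=shift 3: (1,1,1,2) (1,1,2,2) (1,1,3,2) (1,2,1,2) (1,2,2,2) (1,2,3,2) (1,3,1,2) (1,3,2,2) (1,3,3,2) — 9.
Summing: 9 + 9 + 9 = 27.

27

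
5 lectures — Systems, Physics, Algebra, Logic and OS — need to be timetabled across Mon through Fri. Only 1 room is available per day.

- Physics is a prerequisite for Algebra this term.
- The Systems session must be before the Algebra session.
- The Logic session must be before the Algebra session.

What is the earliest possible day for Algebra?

Thu

Precedence pushes Algebra to at least Tue.
Algebra at Thu is achievable: Systems -> Mon, Physics -> Tue, OS -> Fri, Logic -> Wed, Algebra -> Thu.
Nothing earlier works — the capacity limit rule out every day before Thu.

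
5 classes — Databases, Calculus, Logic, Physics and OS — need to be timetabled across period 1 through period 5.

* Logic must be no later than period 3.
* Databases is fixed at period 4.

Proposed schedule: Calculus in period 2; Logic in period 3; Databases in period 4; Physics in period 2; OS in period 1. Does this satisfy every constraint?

Databases is fixed at period 4 — holds.
Logic must be no later than period 3 — holds.

Yes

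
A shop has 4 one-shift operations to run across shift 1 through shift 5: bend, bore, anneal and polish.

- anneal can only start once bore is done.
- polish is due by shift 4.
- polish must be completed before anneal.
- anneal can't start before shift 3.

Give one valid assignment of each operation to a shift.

bend=shift 1; bore=shift 1; polish=shift 1; anneal=shift 3

Checking: bore(shift 1) before anneal(shift 3); polish(shift 1) before anneal(shift 3); anneal=shift 3 in [shift 3,shift 5]; polish=shift 1 in [shift 1,shift 4].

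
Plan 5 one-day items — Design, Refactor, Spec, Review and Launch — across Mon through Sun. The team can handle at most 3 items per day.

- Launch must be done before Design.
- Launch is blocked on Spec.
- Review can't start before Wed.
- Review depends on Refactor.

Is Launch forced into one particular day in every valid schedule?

Launch can be Tue (e.g. Spec=Mon; Launch=Tue; Refactor=Mon; Review=Wed; Design=Wed) or Wed (e.g. Launch in Wed; Refactor in Mon; Design in Thu; Spec in Mon; Review in Wed).

No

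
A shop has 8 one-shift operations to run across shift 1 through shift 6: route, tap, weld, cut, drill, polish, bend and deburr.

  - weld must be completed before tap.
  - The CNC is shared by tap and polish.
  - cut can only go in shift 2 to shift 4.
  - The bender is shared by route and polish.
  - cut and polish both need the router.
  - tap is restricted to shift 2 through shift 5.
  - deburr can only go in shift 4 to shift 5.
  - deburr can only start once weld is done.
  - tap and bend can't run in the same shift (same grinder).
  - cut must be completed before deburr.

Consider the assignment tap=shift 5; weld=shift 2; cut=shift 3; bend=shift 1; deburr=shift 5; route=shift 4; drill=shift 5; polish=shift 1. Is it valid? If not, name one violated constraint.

Valid

tap and bend can't run in the same shift (same grinder) — holds.
cut and polish both need the router — holds.
The bender is shared by route and polish — holds.
cut can only go in shift 2 to shift 4 — holds.
weld must be completed before tap — holds.
deburr can only start once weld is done — holds.
cut must be completed before deburr — holds.
tap is restricted to shift 2 through shift 5 — holds.
The CNC is shared by tap and polish — holds.
deburr can only go in shift 4 to shift 5 — holds.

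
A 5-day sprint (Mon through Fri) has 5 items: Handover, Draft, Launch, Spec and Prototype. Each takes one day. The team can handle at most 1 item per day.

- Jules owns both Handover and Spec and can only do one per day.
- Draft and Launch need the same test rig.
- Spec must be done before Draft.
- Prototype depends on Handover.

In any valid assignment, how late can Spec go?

Downstream work caps Spec at Thu.
Spec at Thu is achievable: Launch=Wed, Handover=Mon, Spec=Thu, Prototype=Tue, Draft=Fri.

Thu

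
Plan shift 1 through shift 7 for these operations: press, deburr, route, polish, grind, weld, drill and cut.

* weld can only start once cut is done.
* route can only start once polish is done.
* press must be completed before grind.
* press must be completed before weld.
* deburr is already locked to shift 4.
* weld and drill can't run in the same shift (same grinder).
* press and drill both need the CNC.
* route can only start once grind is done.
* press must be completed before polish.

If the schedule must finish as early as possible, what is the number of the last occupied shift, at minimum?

The precedence chain requires at least 3 distinct shifts.
deburr can't be placed before shift 4, so the schedule must run through at least shift 4.
4 works (last occupied shift: shift 4): for example weld -> shift 2; polish -> shift 2; grind -> shift 2; deburr -> shift 4; press -> shift 1; cut -> shift 1; drill -> shift 3; route -> shift 3.

4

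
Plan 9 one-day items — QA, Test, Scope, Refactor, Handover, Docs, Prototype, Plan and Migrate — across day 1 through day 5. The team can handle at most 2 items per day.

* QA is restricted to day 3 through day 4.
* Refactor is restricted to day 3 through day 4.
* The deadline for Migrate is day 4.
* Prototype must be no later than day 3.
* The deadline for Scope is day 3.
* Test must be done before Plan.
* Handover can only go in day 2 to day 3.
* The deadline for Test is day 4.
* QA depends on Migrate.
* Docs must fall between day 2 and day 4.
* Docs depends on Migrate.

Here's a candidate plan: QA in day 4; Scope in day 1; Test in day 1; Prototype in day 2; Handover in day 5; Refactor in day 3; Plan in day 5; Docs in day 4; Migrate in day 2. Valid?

QA is restricted to day 3 through day 4 — holds.
The deadline for Scope is day 3 — holds.
Prototype must be no later than day 3 — holds.
Test must be done before Plan — holds.
The deadline for Migrate is day 4 — holds.
Refactor is restricted to day 3 through day 4 — holds.
Docs must fall between day 2 and day 4 — holds.
Docs depends on Migrate — holds.
QA depends on Migrate — holds.
The team can handle at most 2 items per day — holds.
The deadline for Test is day 4 — holds.
Handover can only go in day 2 to day 3 — violated.

Invalid. Handover can only go in day 2 to day 3.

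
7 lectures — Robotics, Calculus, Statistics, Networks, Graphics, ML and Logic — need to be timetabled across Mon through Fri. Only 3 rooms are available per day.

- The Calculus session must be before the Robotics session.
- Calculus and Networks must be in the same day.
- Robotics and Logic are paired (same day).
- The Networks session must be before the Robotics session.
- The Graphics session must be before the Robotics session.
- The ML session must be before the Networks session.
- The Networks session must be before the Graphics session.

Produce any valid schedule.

Calculus -> Tue; Statistics -> Mon; Logic -> Thu; Graphics -> Wed; Robotics -> Thu; ML -> Mon; Networks -> Tue

Checking: Graphics(Wed) before Robotics(Thu); ML(Mon) before Networks(Tue); Networks(Tue) before Graphics(Wed); Networks(Tue) before Robotics(Thu); Calculus(Tue) before Robotics(Thu); Calculus = Networks = Tue; Robotics = Logic = Thu; max 2 per day (cap 3).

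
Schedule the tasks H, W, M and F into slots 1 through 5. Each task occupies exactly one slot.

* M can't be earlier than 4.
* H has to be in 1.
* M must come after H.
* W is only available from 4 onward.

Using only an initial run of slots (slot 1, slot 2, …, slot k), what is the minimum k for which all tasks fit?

The precedence chain requires at least 2 distinct slots.
W can't be placed before 4, so the schedule must run through at least slot 4.
4 works (last occupied slot: 4): for example F -> 1, W -> 4, M -> 4, H -> 1.

4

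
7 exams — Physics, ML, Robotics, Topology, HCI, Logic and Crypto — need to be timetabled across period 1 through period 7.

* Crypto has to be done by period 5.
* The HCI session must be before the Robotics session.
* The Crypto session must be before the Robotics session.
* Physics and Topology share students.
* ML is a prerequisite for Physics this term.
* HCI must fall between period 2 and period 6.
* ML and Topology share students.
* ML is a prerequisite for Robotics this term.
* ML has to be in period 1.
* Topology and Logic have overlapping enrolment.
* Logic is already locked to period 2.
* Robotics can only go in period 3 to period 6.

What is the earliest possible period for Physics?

period 2

Precedence pushes Physics to at least period 2.
Physics at period 2 is achievable: ML in period 1, Physics in period 2, Crypto in period 1, Robotics in period 3, Topology in period 3, Logic in period 2, HCI in period 2.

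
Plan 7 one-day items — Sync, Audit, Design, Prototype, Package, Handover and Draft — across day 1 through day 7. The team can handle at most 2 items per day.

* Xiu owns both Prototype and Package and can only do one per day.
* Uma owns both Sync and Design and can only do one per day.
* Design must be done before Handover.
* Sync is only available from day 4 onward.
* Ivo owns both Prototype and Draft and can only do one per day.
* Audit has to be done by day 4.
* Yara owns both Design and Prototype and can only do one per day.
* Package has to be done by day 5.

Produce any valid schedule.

Audit in day 1, Design in day 2, Handover in day 3, Sync in day 4, Draft in day 2, Package in day 1, Prototype in day 3

Checking: Design(day 2) before Handover(day 3); Design(day 2) != Prototype(day 3); Prototype(day 3) != Draft(day 2); Prototype(day 3) != Package(day 1); Sync(day 4) != Design(day 2); Audit=day 1 in [day 1,day 4]; Package=day 1 in [day 1,day 5]; Sync=day 4 in [day 4,day 7]; max 2 per day (cap 2).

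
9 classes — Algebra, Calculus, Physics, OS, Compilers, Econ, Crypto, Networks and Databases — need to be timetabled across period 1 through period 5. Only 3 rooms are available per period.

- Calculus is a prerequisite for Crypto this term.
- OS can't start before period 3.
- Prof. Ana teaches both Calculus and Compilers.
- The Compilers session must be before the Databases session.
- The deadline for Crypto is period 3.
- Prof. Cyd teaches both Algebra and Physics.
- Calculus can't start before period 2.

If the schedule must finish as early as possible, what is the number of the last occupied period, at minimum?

The precedence chain requires at least 2 distinct periods.
With at most 3 per period and 9 classes, at least 3 periods are needed.
OS can't be placed before period 3, so the schedule must run through at least period 3.
3 works (last occupied period: period 3): for example Compilers -> period 1; Algebra -> period 1; Econ -> period 1; Networks -> period 3; Crypto -> period 3; Databases -> period 2; OS -> period 3; Calculus -> period 2; Physics -> period 2.

period 3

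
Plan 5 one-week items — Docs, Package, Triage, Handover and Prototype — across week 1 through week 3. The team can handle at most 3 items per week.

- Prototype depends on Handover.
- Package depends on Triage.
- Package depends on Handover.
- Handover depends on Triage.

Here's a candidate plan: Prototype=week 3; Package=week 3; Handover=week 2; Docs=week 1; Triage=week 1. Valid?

Valid

The team can handle at most 3 items per week — holds.
Package depends on Handover — holds.
Prototype depends on Handover — holds.
Handover depends on Triage — holds.
Package depends on Triage — holds.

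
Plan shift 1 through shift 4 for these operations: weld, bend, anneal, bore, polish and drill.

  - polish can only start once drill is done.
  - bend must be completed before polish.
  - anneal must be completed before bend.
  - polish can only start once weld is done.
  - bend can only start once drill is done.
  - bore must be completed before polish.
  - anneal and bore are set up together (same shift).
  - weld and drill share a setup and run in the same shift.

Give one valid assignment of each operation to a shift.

weld=shift 1; bend=shift 2; bore=shift 1; polish=shift 3; drill=shift 1; anneal=shift 1

Checking: drill(shift 1) before bend(shift 2); bore(shift 1) before polish(shift 3); anneal(shift 1) before bend(shift 2); drill(shift 1) before polish(shift 3); weld(shift 1) before polish(shift 3); bend(shift 2) before polish(shift 3); anneal = bore = shift 1; weld = drill = shift 1.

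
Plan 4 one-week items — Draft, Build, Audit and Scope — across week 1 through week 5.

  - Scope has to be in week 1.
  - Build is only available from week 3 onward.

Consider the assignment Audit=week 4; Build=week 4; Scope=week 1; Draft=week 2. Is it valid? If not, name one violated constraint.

Yes

Scope has to be in week 1 — holds.
Build is only available from week 3 onward — holds.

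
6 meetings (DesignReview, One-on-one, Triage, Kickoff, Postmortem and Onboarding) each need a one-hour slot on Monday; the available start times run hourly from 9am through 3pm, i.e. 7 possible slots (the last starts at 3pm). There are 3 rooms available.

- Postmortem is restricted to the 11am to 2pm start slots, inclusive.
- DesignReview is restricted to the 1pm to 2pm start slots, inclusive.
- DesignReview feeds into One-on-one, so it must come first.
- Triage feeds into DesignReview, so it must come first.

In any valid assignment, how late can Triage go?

1pm

Downstream work caps Triage at 1pm.
Triage at 1pm is achievable: Triage in 1pm; Onboarding in 9am; Kickoff in 9am; DesignReview in 2pm; Postmortem in 11am; One-on-one in 3pm.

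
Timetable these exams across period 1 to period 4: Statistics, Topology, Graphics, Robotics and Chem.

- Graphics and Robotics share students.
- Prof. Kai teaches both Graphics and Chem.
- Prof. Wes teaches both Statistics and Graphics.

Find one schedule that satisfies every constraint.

Topology=period 1, Robotics=period 1, Statistics=period 1, Graphics=period 2, Chem=period 1

Checking: Graphics(period 2) != Chem(period 1); Statistics(period 1) != Graphics(period 2); Graphics(period 2) != Robotics(period 1).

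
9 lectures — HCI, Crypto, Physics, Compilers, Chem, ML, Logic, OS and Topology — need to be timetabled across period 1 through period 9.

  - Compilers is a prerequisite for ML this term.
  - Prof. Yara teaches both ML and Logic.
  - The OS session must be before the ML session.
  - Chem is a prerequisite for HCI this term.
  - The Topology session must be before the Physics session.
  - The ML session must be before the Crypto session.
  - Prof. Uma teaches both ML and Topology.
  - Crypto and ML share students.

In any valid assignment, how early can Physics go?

period 2

Precedence pushes Physics to at least period 2.
Physics at period 2 is achievable: Compilers -> period 1, OS -> period 1, Topology -> period 1, ML -> period 2, Crypto -> period 3, Logic -> period 1, HCI -> period 2, Physics -> period 2, Chem -> period 1.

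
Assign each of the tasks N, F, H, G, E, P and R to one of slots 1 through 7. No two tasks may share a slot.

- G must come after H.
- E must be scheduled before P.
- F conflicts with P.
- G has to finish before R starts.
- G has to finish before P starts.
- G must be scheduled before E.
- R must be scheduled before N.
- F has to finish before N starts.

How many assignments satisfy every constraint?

32

Splitting on N: it can be 5 (4), 6 (10), 7 (18). Listing each branch's schedules as (F, H, G, E, P, R):
N=5: (1,2,3,6,7,4) (2,1,3,6,7,4) (3,1,2,6,7,4) (4,1,2,6,7,3) — 4.
N=6: (1,2,3,4,7,5) (1,2,3,5,7,4) (2,1,3,4,7,5) (2,1,3,5,7,4) (3,1,2,4,7,5) (3,1,2,5,7,4) (4,1,2,3,7,5) (4,1,2,5,7,3) (5,1,2,3,7,4) (5,1,2,4,7,3) — 10.
N=7: (1,2,3,4,5,6) (1,2,3,4,6,5) (1,2,3,5,6,4) (2,1,3,4,5,6) (2,1,3,4,6,5) (2,1,3,5,6,4) (3,1,2,4,5,6) (3,1,2,4,6,5) (3,1,2,5,6,4) (4,1,2,3,5,6) (4,1,2,3,6,5) (4,1,2,5,6,3) (5,1,2,3,4,6) (5,1,2,3,6,4) (5,1,2,4,6,3) (6,1,2,3,4,5) (6,1,2,3,5,4) (6,1,2,4,5,3) — 18.
Summing: 4 + 10 + 18 = 32.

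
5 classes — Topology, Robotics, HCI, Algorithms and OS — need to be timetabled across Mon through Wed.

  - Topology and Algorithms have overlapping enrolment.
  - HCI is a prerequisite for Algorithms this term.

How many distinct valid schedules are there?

54

Splitting on Topology: it can be Mon (27), Tue (18), Wed (9). Listing each branch's schedules as (Robotics, HCI, Algorithms, OS):
Topology=Mon: (Mon,Mon,Tue,Mon) (Mon,Mon,Tue,Tue) (Mon,Mon,Tue,Wed) (Mon,Mon,Wed,Mon) (Mon,Mon,Wed,Tue) (Mon,Mon,Wed,Wed) (Mon,Tue,Wed,Mon) (Mon,Tue,Wed,Tue) (Mon,Tue,Wed,Wed) (Tue,Mon,Tue,Mon) (Tue,Mon,Tue,Tue) (Tue,Mon,Tue,Wed) (Tue,Mon,Wed,Mon) (Tue,Mon,Wed,Tue) (Tue,Mon,Wed,Wed) (Tue,Tue,Wed,Mon) (Tue,Tue,Wed,Tue) (Tue,Tue,Wed,Wed) (Wed,Mon,Tue,Mon) (Wed,Mon,Tue,Tue) (Wed,Mon,Tue,Wed) (Wed,Mon,Wed,Mon) (Wed,Mon,Wed,Tue) (Wed,Mon,Wed,Wed) (Wed,Tue,Wed,Mon) (Wed,Tue,Wed,Tue) (Wed,Tue,Wed,Wed) — 27.
Topology=Tue: (Mon,Mon,Wed,Mon) (Mon,Mon,Wed,Tue) (Mon,Mon,Wed,Wed) (Mon,Tue,Wed,Mon) (Mon,Tue,Wed,Tue) (Mon,Tue,Wed,Wed) (Tue,Mon,Wed,Mon) (Tue,Mon,Wed,Tue) (Tue,Mon,Wed,Wed) (Tue,Tue,Wed,Mon) (Tue,Tue,Wed,Tue) (Tue,Tue,Wed,Wed) (Wed,Mon,Wed,Mon) (Wed,Mon,Wed,Tue) (Wed,Mon,Wed,Wed) (Wed,Tue,Wed,Mon) (Wed,Tue,Wed,Tue) (Wed,Tue,Wed,Wed) — 18.
Topology=Wed: (Mon,Mon,Tue,Mon) (Mon,Mon,Tue,Tue) (Mon,Mon,Tue,Wed) (Tue,Mon,Tue,Mon) (Tue,Mon,Tue,Tue) (Tue,Mon,Tue,Wed) (Wed,Mon,Tue,Mon) (Wed,Mon,Tue,Tue) (Wed,Mon,Tue,Wed) — 9.
Summing: 27 + 18 + 9 = 54.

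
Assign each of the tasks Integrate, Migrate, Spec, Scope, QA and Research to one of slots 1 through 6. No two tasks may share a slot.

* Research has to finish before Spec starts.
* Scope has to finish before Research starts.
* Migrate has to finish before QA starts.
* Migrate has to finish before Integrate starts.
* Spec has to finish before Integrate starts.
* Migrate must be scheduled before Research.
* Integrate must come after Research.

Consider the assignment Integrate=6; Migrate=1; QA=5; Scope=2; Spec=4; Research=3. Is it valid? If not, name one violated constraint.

No two tasks may share a slot — holds.
Integrate must come after Research — holds.
Spec has to finish before Integrate starts — holds.
Migrate has to finish before QA starts — holds.
Migrate must be scheduled before Research — holds.
Research has to finish before Spec starts — holds.
Migrate has to finish before Integrate starts — holds.
Scope has to finish before Research starts — holds.

Yes, all constraints hold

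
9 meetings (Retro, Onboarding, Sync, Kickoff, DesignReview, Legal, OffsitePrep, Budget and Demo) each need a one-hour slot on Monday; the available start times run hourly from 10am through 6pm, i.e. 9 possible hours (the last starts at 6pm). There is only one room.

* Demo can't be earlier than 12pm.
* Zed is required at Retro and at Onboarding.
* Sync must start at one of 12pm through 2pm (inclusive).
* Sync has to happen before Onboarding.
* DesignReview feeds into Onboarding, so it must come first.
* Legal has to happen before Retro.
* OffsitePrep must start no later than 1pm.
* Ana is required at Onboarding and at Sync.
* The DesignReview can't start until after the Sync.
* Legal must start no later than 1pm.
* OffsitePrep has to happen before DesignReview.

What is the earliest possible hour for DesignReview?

Precedence pushes DesignReview to at least 1pm; downstream work caps DesignReview at 5pm.
DesignReview at 1pm is achievable: OffsitePrep -> 11am, Kickoff -> 5pm, Onboarding -> 3pm, Legal -> 10am, Sync -> 12pm, DesignReview -> 1pm, Budget -> 6pm, Demo -> 2pm, Retro -> 4pm.

1pm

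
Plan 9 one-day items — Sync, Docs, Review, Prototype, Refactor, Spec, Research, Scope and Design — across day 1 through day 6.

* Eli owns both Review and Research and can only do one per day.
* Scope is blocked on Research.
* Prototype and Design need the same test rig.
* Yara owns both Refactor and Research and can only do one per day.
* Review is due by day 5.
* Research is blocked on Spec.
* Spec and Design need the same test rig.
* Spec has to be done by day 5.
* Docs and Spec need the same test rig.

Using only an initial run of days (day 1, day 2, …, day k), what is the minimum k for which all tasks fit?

The precedence chain requires at least 3 distinct days.
3 works (last occupied day: day 3): for example Scope in day 3; Prototype in day 1; Docs in day 2; Refactor in day 1; Design in day 2; Research in day 2; Sync in day 1; Review in day 1; Spec in day 1.

3 days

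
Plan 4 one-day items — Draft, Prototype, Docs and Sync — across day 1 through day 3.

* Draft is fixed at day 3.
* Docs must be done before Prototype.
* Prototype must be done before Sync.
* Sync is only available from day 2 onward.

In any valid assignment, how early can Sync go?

Sync is available from day 2; precedence pushes Sync to at least day 3.
Sync at day 3 is achievable: Sync -> day 3, Docs -> day 1, Prototype -> day 2, Draft -> day 3.

day 3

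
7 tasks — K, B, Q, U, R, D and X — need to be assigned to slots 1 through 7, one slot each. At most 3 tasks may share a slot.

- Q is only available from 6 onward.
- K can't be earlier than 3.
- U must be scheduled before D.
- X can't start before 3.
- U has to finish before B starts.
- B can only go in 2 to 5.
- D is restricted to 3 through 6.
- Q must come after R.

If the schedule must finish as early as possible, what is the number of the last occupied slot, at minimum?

6

The precedence chain requires at least 2 distinct slots.
With at most 3 per slot and 7 tasks, at least 3 slots are needed.
Q can't be placed before 6, so the schedule must run through at least slot 6.
6 works (last occupied slot: 6): for example U in 1, B in 2, R in 1, X in 3, Q in 6, K in 3, D in 3.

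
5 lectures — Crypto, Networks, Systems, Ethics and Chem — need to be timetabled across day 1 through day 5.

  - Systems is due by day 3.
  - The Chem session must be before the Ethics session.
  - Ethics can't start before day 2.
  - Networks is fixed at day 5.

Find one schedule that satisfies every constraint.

Crypto in day 1, Systems in day 1, Ethics in day 2, Networks in day 5, Chem in day 1

Checking: Chem(day 1) before Ethics(day 2); Systems=day 1 in [day 1,day 3]; Ethics=day 2 in [day 2,day 5]; Networks=day 5 in [day 5,day 5].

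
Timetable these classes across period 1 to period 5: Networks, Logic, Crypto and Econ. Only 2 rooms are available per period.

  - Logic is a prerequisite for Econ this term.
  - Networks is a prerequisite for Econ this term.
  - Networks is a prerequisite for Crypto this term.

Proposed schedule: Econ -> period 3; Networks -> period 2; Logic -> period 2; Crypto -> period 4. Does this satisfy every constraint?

Networks is a prerequisite for Econ this term — holds.
Only 2 rooms are available per period — holds.
Logic is a prerequisite for Econ this term — holds.
Networks is a prerequisite for Crypto this term — holds.

Yes, all constraints hold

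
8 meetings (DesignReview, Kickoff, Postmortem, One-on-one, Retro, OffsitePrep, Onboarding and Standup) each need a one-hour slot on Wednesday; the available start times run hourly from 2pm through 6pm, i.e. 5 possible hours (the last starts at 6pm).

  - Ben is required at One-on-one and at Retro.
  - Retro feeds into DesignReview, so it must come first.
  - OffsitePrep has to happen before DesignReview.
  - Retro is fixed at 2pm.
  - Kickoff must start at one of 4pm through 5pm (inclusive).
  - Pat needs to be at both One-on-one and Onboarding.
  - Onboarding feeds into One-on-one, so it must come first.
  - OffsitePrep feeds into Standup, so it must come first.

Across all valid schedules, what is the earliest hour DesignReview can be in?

Precedence pushes DesignReview to at least 3pm.
DesignReview at 3pm is achievable: One-on-one in 3pm, Onboarding in 2pm, DesignReview in 3pm, OffsitePrep in 2pm, Retro in 2pm, Postmortem in 2pm, Kickoff in 4pm, Standup in 3pm.

3pm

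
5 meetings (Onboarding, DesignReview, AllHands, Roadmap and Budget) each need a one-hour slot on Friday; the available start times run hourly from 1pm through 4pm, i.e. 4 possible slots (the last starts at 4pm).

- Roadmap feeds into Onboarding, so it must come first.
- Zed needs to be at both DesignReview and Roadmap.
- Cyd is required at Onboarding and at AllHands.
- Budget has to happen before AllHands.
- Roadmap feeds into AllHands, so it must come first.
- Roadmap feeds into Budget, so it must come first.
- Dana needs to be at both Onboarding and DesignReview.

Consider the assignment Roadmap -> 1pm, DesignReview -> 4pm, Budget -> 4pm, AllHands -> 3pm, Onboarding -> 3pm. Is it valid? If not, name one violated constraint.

No. Budget has to happen before AllHands is not satisfied.

Roadmap feeds into Budget, so it must come first — holds.
Zed needs to be at both DesignReview and Roadmap — holds.
Dana needs to be at both Onboarding and DesignReview — holds.
Roadmap feeds into AllHands, so it must come first — holds.
Budget has to happen before AllHands — violated.
Cyd is required at Onboarding and at AllHands — violated.
Roadmap feeds into Onboarding, so it must come first — holds.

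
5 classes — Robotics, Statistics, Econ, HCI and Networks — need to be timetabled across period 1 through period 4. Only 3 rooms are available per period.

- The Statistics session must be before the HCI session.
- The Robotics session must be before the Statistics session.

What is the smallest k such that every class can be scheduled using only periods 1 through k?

The precedence chain requires at least 3 distinct periods.
With at most 3 per period and 5 classes, at least 2 periods are needed.
3 works (last occupied period: period 3): for example Robotics -> period 1; Econ -> period 1; Networks -> period 1; HCI -> period 3; Statistics -> period 2.

3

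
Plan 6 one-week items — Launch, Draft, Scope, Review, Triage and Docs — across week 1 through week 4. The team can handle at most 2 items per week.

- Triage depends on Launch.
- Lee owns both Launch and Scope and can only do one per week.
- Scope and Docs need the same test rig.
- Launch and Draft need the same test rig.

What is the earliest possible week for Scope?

week 1

Scope at week 1 is achievable: Triage -> week 3; Draft -> week 1; Launch -> week 2; Scope -> week 1; Review -> week 2; Docs -> week 3.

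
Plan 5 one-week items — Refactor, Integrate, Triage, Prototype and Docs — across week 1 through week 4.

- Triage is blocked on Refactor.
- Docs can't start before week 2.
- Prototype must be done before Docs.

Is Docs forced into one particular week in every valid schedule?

Docs can be week 2 (e.g. Prototype -> week 1, Docs -> week 2, Refactor -> week 1, Triage -> week 2, Integrate -> week 1) or week 3 (e.g. Prototype=week 1; Triage=week 2; Docs=week 3; Integrate=week 1; Refactor=week 1).

No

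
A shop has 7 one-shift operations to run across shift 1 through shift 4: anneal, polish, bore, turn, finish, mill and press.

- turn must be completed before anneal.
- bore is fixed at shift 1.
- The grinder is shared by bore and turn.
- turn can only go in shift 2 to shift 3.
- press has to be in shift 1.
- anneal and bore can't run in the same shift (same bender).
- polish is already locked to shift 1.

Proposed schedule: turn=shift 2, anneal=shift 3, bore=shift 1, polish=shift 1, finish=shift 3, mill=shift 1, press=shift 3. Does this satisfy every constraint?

turn can only go in shift 2 to shift 3 — holds.
bore is fixed at shift 1 — holds.
press has to be in shift 1 — violated.
polish is already locked to shift 1 — holds.
turn must be completed before anneal — holds.
The grinder is shared by bore and turn — holds.
anneal and bore can't run in the same shift (same bender) — holds.

Invalid. press has to be in shift 1.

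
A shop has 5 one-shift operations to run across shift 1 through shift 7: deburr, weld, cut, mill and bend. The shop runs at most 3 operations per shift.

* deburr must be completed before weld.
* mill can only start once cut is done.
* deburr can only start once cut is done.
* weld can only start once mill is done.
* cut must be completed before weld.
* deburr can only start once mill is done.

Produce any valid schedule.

mill in shift 2, deburr in shift 3, bend in shift 1, weld in shift 4, cut in shift 1

Checking: mill(shift 2) before weld(shift 4); deburr(shift 3) before weld(shift 4); mill(shift 2) before deburr(shift 3); cut(shift 1) before weld(shift 4); cut(shift 1) before deburr(shift 3); cut(shift 1) before mill(shift 2); max 2 per shift (cap 3).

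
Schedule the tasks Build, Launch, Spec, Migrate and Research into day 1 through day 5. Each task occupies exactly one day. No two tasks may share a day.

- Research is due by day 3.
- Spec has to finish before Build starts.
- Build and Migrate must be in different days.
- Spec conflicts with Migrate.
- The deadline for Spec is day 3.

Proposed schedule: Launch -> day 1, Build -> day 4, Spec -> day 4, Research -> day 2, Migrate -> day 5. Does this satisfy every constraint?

Research is due by day 3 — holds.
Spec conflicts with Migrate — holds.
Spec has to finish before Build starts — violated.
No two tasks may share a day — violated.
The deadline for Spec is day 3 — violated.
Build and Migrate must be in different days — holds.

Invalid. The deadline for Spec is day 3.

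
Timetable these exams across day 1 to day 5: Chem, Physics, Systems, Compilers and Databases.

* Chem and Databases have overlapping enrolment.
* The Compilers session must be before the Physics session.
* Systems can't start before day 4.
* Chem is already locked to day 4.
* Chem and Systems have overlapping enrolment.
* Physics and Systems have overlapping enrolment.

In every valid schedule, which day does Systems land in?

day 5

Systems's window is day 4–day 5.
Chem is fixed at day 4, and Systems can't share a day with Chem.
So Systems must be day 5.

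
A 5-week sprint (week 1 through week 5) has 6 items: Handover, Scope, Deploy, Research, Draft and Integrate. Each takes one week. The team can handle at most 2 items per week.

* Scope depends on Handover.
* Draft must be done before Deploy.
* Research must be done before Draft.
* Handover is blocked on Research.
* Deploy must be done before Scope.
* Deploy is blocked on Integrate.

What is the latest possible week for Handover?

week 4

Precedence pushes Handover to at least week 2; downstream work caps Handover at week 4.
Handover at week 4 is achievable: Research -> week 1; Handover -> week 4; Scope -> week 5; Draft -> week 2; Deploy -> week 3; Integrate -> week 1.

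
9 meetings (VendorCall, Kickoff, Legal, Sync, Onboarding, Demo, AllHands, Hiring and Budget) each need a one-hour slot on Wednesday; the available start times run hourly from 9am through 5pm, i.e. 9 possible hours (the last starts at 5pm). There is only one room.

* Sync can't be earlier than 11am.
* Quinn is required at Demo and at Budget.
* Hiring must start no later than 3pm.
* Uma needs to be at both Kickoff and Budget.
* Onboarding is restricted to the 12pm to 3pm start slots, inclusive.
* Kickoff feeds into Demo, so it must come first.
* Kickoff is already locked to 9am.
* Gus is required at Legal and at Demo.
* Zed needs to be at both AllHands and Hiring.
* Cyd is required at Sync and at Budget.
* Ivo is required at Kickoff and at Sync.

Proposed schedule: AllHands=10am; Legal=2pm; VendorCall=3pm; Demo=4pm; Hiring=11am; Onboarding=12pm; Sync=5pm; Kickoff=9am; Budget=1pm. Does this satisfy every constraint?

Yes

Kickoff feeds into Demo, so it must come first — holds.
Onboarding is restricted to the 12pm to 3pm start slots, inclusive — holds.
Gus is required at Legal and at Demo — holds.
Zed needs to be at both AllHands and Hiring — holds.
Ivo is required at Kickoff and at Sync — holds.
Kickoff is already locked to 9am — holds.
There is only one room — holds.
Uma needs to be at both Kickoff and Budget — holds.
Cyd is required at Sync and at Budget — holds.
Quinn is required at Demo and at Budget — holds.
Hiring must start no later than 3pm — holds.
Sync can't be earlier than 11am — holds.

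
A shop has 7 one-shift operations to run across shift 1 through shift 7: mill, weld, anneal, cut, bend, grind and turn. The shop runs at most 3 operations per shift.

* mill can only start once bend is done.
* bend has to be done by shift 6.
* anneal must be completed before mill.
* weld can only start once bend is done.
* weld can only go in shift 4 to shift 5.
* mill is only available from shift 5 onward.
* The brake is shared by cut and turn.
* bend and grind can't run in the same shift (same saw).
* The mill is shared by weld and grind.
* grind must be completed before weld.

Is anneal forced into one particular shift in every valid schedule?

anneal can be shift 1 (e.g. anneal=shift 1, mill=shift 5, cut=shift 1, turn=shift 2, bend=shift 1, grind=shift 2, weld=shift 4) or shift 2 (e.g. turn -> shift 2; weld -> shift 4; mill -> shift 5; bend -> shift 1; anneal -> shift 2; cut -> shift 1; grind -> shift 2).

No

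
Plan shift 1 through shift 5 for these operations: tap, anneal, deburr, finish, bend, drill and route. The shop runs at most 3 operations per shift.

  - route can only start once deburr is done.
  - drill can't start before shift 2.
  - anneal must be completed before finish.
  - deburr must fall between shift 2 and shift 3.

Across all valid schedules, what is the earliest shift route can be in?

shift 3

Precedence pushes route to at least shift 3.
route at shift 3 is achievable: anneal=shift 1, finish=shift 2, deburr=shift 2, route=shift 3, bend=shift 1, tap=shift 1, drill=shift 2.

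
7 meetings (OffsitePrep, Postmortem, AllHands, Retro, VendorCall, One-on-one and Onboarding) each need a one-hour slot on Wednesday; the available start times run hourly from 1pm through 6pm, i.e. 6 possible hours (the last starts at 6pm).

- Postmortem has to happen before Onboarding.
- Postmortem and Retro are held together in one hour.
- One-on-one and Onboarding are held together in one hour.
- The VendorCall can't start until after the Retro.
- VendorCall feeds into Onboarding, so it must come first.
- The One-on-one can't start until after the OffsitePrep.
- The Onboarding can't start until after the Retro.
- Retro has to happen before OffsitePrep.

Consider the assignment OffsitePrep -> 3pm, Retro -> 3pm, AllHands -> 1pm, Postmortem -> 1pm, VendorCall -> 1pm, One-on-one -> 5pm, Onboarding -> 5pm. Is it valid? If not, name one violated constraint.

The Onboarding can't start until after the Retro — holds.
The One-on-one can't start until after the OffsitePrep — holds.
VendorCall feeds into Onboarding, so it must come first — holds.
Postmortem has to happen before Onboarding — holds.
Postmortem and Retro are held together in one hour — violated.
One-on-one and Onboarding are held together in one hour — holds.
The VendorCall can't start until after the Retro — violated.
Retro has to happen before OffsitePrep — violated.

Invalid. The VendorCall can't start until after the Retro.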